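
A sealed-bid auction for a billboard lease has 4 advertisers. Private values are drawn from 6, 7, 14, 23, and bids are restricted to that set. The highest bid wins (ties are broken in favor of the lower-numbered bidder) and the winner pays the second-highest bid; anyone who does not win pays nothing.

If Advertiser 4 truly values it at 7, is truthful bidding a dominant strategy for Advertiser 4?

Yes

Check each profile of the others' bids and compare truth against every alternative bid.
Others bid (6, 6, 6): truth gives 1, best alternative gives 1.
Others bid (6, 6, 7): truth gives 0, best alternative gives 0.
Others bid (6, 6, 14): truth gives 0, best alternative gives 0.
Others bid (6, 6, 23): truth gives 0, best alternative gives 0.
Others bid (6, 7, 6): truth gives 0, best alternative gives 0.
Others bid (6, 7, 7): truth gives 0, best alternative gives 0.
(Remaining 58 profiles checked similarly; truth is weakly best in each.)
In every case the truthful bid is at least as good as any alternative, so it is a dominant strategy.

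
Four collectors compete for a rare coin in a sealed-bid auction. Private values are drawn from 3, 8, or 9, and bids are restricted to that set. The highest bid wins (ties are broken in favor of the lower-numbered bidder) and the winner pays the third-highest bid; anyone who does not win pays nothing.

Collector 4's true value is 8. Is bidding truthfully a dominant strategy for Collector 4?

No

Consider the case where Collector 1 bids 3, Collector 2 bids 3 and Collector 3 bids 8.
Truthful bid 8: loses, pays 0, utility 0.
Bid 9 instead: wins, pays 3, utility 8 - 3 = 5.
Since 5 > 0, bidding 9 is strictly better here, so truthful bidding is not dominant.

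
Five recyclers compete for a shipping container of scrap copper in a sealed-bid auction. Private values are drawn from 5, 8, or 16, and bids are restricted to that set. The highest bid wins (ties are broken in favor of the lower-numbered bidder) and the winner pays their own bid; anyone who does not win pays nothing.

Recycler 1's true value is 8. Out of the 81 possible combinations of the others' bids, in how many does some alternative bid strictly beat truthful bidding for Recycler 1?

1

Others bid (5, 5, 5, 5): truth gives 0; bid 5 gives 3 > 0. Violating.
Others bid (5, 5, 5, 8): truth gives 0; no alternative beats it.
Others bid (5, 5, 5, 16): truth gives 0; no alternative beats it.
(Checking all 81 profiles: 1 has a profitable deviation, 80 do not.)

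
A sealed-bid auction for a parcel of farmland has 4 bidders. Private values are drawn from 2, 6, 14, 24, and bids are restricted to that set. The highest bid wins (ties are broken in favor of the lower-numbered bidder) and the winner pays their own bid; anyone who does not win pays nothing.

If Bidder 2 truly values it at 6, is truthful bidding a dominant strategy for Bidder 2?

Yes

Check each profile of the others' bids and compare truth against every alternative bid.
Others bid (2, 2, 2): truth gives 0, best alternative gives 0.
Others bid (2, 2, 6): truth gives 0, best alternative gives 0.
Others bid (2, 2, 14): truth gives 0, best alternative gives 0.
Others bid (2, 2, 24): truth gives 0, best alternative gives 0.
Others bid (2, 6, 2): truth gives 0, best alternative gives 0.
Others bid (2, 6, 6): truth gives 0, best alternative gives 0.
(Remaining 58 profiles checked similarly; truth is weakly best in each.)
In every case the truthful bid is at least as good as any alternative, so it is a dominant strategy.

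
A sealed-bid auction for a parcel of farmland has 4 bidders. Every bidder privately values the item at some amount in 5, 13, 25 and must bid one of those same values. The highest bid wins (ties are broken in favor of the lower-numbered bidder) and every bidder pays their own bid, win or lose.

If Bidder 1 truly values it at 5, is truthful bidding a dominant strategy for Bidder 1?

Check each profile of the others' bids and compare truth against every alternative bid.
Others bid (5, 5, 5): truth gives 0, best alternative gives -8.
Others bid (5, 5, 25): truth gives -5, best alternative gives -13.
Others bid (5, 13, 25): truth gives -5, best alternative gives -13.
Others bid (5, 25, 5): truth gives -5, best alternative gives -13.
Others bid (5, 25, 13): truth gives -5, best alternative gives -13.
Others bid (5, 25, 25): truth gives -5, best alternative gives -13.
(Remaining 21 profiles checked similarly; truth is weakly best in each.)
In every case the truthful bid is at least as good as any alternative, so it is a dominant strategy.

Yes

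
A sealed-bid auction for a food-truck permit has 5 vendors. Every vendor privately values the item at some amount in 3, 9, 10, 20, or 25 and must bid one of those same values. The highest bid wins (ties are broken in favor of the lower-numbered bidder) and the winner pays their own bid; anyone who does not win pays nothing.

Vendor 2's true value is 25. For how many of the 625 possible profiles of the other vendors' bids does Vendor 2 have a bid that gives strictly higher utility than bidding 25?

Others bid (3, 3, 3, 3): truth gives 0; bid 9 gives 16 > 0. Violating.
Others bid (3, 3, 3, 9): truth gives 0; bid 9 gives 16 > 0. Violating.
Others bid (3, 3, 3, 10): truth gives 0; bid 10 gives 15 > 0. Violating.
Others bid (3, 3, 3, 20): truth gives 0; bid 20 gives 5 > 0. Violating.
Others bid (3, 3, 3, 25): truth gives 0; no alternative beats it.
Others bid (3, 3, 9, 25): truth gives 0; no alternative beats it.
(Checking all 625 profiles: 192 have a profitable deviation, 433 do not.)

192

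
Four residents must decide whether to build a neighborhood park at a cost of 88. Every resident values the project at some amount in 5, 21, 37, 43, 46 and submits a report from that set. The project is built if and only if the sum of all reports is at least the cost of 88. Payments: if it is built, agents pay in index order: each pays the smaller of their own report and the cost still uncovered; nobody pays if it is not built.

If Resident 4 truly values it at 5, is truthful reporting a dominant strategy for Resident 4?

Check each profile of the others' reports and compare truth against every alternative report.
Others report (5, 21, 43): truth gives 0, best alternative gives -14.
Others report (5, 43, 21): truth gives 0, best alternative gives -14.
Others report (21, 5, 43): truth gives 0, best alternative gives -14.
Others report (21, 43, 5): truth gives 0, best alternative gives -14.
Others report (43, 5, 21): truth gives 0, best alternative gives -14.
Others report (43, 21, 5): truth gives 0, best alternative gives -14.
(Remaining 119 profiles checked similarly; truth is weakly best in each.)
In every case the truthful report is at least as good as any alternative, so it is a dominant strategy.

Yes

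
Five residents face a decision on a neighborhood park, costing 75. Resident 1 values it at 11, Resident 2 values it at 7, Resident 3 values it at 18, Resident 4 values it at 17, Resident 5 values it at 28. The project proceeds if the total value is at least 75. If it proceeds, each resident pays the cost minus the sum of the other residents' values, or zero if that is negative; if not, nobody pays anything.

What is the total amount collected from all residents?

51

Total value 81 ≥ cost 75, so it is built.
Resident 1: others sum to 70; max(0, 75 - 70) = 5.
Resident 2: others sum to 74; max(0, 75 - 74) = 1.
Resident 3: others sum to 63; max(0, 75 - 63) = 12.
Resident 4: others sum to 64; max(0, 75 - 64) = 11.
Resident 5: others sum to 53; max(0, 75 - 53) = 22.
Total collected = 5 + 1 + 12 + 11 + 22 = 51.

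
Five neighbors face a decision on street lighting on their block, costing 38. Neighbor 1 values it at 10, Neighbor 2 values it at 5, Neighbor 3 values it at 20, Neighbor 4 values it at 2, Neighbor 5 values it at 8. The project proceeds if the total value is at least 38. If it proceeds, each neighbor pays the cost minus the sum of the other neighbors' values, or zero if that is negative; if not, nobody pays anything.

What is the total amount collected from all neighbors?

17

Total value 45 ≥ cost 38, so it is built.
Neighbor 1: others sum to 35; max(0, 38 - 35) = 3.
Neighbor 2: others sum to 40; max(0, 38 - 40) = 0.
Neighbor 3: others sum to 25; max(0, 38 - 25) = 13.
Neighbor 4: others sum to 43; max(0, 38 - 43) = 0.
Neighbor 5: others sum to 37; max(0, 38 - 37) = 1.
Total collected = 3 + 0 + 13 + 0 + 1 = 17.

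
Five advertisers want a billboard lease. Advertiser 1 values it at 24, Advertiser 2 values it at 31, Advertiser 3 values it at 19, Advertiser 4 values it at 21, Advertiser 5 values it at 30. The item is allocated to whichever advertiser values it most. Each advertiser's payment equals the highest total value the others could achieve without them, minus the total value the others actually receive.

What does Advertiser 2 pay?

30

Advertiser 2 has the highest value and receives the item.
Without Advertiser 2, the item would go to the next-highest value, 30, so the others could achieve 30.
With Advertiser 2 present and winning, the others receive nothing, so their total is 0.
Payment = 30 - 0 = 30.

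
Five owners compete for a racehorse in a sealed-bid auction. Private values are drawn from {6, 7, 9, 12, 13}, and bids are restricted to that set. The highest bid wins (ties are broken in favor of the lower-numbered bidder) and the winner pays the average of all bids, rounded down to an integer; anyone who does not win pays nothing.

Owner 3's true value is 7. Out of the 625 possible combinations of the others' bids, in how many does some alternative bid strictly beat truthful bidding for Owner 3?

Others bid (6, 7, 6, 6): truth gives 0; bid 9 gives 1 > 0. Violating.
Others bid (7, 6, 6, 6): truth gives 0; bid 9 gives 1 > 0. Violating.
Others bid (6, 6, 6, 6): truth gives 1; no alternative beats it.
Others bid (6, 6, 6, 7): truth gives 1; no alternative beats it.
(Checking all 625 profiles: 2 have a profitable deviation, 623 do not.)

2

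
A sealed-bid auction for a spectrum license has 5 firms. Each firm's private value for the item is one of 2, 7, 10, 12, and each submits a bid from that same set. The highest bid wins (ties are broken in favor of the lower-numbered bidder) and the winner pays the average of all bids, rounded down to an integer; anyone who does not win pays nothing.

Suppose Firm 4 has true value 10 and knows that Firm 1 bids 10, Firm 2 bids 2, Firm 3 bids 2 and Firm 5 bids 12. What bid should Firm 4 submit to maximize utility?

12

Bid 2: loses, pays 0, utility 0.
Bid 7: loses, pays 0, utility 0.
Bid 10: loses, pays 0, utility 0.
Bid 12: wins, pays 7, utility 10 - 7 = 3.
The best choice is 12 with utility 3.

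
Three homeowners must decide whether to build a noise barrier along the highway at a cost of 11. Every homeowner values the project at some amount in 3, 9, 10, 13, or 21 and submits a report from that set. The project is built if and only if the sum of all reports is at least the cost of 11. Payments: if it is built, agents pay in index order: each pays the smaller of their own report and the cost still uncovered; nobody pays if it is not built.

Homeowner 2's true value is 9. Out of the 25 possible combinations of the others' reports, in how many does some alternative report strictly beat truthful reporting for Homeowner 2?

4

Others report (3, 9): truth gives 1; report 3 gives 6 > 1. Violating.
Others report (3, 10): truth gives 1; report 3 gives 6 > 1. Violating.
Others report (3, 13): truth gives 1; report 3 gives 6 > 1. Violating.
Others report (3, 21): truth gives 1; report 3 gives 6 > 1. Violating.
Others report (3, 3): truth gives 1; no alternative beats it.
Others report (9, 3): truth gives 7; no alternative beats it.
(Checking all 25 profiles: 4 have a profitable deviation, 21 do not.)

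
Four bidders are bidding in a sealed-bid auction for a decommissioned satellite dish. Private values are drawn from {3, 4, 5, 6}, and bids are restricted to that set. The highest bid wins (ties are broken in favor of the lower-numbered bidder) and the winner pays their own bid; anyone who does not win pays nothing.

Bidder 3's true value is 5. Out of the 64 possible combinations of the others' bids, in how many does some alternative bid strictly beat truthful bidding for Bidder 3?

2

Others bid (3, 3, 3): truth gives 0; bid 4 gives 1 > 0. Violating.
Others bid (3, 3, 4): truth gives 0; bid 4 gives 1 > 0. Violating.
Others bid (3, 3, 5): truth gives 0; no alternative beats it.
Others bid (3, 3, 6): truth gives 0; no alternative beats it.
(Checking all 64 profiles: 2 have a profitable deviation, 62 do not.)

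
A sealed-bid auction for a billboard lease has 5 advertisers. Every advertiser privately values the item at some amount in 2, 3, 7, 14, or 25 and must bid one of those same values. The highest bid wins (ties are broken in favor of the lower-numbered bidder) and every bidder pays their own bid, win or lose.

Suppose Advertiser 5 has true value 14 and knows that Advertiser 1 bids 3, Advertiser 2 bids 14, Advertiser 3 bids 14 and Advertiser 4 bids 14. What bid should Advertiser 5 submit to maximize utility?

2

Bid 2: loses but pays 2, utility -2.
Bid 3: loses but pays 3, utility -3.
Bid 7: loses but pays 7, utility -7.
Bid 14: loses but pays 14, utility -14.
Bid 25: wins, pays 25, utility 14 - 25 = -11.
The best choice is 2 with utility -2.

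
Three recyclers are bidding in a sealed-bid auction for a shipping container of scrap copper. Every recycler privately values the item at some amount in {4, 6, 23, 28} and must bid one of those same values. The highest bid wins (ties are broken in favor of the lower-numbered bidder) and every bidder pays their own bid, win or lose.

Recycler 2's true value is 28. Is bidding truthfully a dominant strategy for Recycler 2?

No

Consider the case where Recycler 1 bids 4 and Recycler 3 bids 4.
Truthful bid 28: wins, pays 28, utility 28 - 28 = 0.
Bid 6 instead: wins, pays 6, utility 28 - 6 = 22.
Since 22 > 0, bidding 6 is strictly better here, so truthful bidding is not dominant.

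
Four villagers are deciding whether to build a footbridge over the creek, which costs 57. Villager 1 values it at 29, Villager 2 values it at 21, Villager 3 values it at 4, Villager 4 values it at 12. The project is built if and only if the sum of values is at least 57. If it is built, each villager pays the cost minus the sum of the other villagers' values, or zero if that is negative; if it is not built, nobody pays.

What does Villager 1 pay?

Total value 66 ≥ cost 57, so the project is built.
The other villagers' values sum to 37.
Cost minus that sum is 57 - 37 = 20.

20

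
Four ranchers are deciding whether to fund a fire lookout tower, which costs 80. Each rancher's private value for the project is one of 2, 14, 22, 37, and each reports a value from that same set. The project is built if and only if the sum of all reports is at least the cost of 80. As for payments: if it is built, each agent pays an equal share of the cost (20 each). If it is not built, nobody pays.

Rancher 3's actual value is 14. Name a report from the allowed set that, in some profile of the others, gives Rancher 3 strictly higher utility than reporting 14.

2

Suppose Rancher 1 reports 2, Rancher 2 reports 37 and Rancher 4 reports 37.
Report 14: project built, pays 20, utility 14 - 20 = -6.
Report 2: project not built, utility 0.
So reporting 2 beats truth here (0 > -6).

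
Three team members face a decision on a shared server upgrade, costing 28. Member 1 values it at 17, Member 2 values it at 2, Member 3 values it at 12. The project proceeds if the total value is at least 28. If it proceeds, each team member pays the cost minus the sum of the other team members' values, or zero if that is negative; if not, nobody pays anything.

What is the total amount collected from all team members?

Total value 31 ≥ cost 28, so it is built.
Member 1: others sum to 14; max(0, 28 - 14) = 14.
Member 2: others sum to 29; max(0, 28 - 29) = 0.
Member 3: others sum to 19; max(0, 28 - 19) = 9.
Total collected = 14 + 0 + 9 = 23.

23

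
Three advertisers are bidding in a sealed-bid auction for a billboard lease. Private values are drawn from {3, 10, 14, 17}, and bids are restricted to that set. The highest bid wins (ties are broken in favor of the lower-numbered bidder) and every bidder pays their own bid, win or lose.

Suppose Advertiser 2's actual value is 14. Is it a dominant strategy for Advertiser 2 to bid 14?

No

Consider the case where Advertiser 1 bids 3 and Advertiser 3 bids 3.
Truthful bid 14: wins, pays 14, utility 14 - 14 = 0.
Bid 10 instead: wins, pays 10, utility 14 - 10 = 4.
Since 4 > 0, bidding 10 is strictly better here, so truthful bidding is not dominant.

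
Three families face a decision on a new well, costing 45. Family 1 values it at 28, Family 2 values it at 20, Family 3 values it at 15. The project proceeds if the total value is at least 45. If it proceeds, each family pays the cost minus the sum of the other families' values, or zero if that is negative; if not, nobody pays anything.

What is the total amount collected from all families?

12

Total value 63 ≥ cost 45, so it is built.
Family 1: others sum to 35; max(0, 45 - 35) = 10.
Family 2: others sum to 43; max(0, 45 - 43) = 2.
Family 3: others sum to 48; max(0, 45 - 48) = 0.
Total collected = 10 + 2 + 0 = 12.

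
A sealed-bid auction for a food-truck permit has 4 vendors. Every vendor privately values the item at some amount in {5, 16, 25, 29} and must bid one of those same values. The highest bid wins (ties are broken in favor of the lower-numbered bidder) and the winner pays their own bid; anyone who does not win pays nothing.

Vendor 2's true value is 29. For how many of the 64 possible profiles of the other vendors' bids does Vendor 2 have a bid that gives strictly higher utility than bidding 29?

Others bid (5, 5, 5): truth gives 0; bid 16 gives 13 > 0. Violating.
Others bid (5, 5, 16): truth gives 0; bid 16 gives 13 > 0. Violating.
Others bid (5, 5, 25): truth gives 0; bid 25 gives 4 > 0. Violating.
Others bid (5, 16, 5): truth gives 0; bid 16 gives 13 > 0. Violating.
Others bid (5, 5, 29): truth gives 0; no alternative beats it.
Others bid (5, 16, 29): truth gives 0; no alternative beats it.
(Checking all 64 profiles: 18 have a profitable deviation, 46 do not.)

18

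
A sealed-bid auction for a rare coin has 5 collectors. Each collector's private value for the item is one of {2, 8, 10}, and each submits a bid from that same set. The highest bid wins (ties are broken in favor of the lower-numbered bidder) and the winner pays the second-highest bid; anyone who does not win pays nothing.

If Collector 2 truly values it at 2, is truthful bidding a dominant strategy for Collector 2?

Check each profile of the others' bids and compare truth against every alternative bid.
Others bid (2, 2, 2, 8): truth gives 0, best alternative gives -6.
Others bid (2, 2, 8, 2): truth gives 0, best alternative gives -6.
Others bid (2, 2, 8, 8): truth gives 0, best alternative gives -6.
Others bid (2, 8, 2, 2): truth gives 0, best alternative gives -6.
Others bid (2, 8, 2, 8): truth gives 0, best alternative gives -6.
Others bid (2, 8, 8, 2): truth gives 0, best alternative gives -6.
(Remaining 75 profiles checked similarly; truth is weakly best in each.)
In every case the truthful bid is at least as good as any alternative, so it is a dominant strategy.

Yes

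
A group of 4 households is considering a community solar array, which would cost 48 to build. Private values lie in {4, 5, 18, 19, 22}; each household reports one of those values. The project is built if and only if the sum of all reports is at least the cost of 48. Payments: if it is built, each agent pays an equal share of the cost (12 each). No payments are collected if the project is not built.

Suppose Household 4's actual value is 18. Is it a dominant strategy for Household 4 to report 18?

Consider the case where Household 1 reports 4, Household 2 reports 4 and Household 3 reports 18.
Truthful report 18: project not built, utility 0.
Report 22 instead: project built, pays 12, utility 18 - 12 = 6.
Since 6 > 0, reporting 22 is strictly better here, so truthful reporting is not dominant.

No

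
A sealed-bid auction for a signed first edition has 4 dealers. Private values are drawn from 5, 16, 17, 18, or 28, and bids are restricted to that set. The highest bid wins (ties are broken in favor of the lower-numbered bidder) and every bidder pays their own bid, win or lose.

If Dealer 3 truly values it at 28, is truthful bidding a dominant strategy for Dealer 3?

No

Consider the case where Dealer 1 bids 5, Dealer 2 bids 5 and Dealer 4 bids 5.
Truthful bid 28: wins, pays 28, utility 28 - 28 = 0.
Bid 16 instead: wins, pays 16, utility 28 - 16 = 12.
Since 12 > 0, bidding 16 is strictly better here, so truthful bidding is not dominant.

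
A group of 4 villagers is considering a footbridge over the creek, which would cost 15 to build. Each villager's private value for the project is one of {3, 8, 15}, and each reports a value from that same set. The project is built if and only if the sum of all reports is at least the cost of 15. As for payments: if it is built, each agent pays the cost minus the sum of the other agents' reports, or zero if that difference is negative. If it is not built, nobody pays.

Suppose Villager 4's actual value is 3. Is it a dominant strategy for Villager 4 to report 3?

Yes

Check each profile of the others' reports and compare truth against every alternative report.
Others report (3, 3, 3): truth gives 0, best alternative gives -3.
Others report (3, 3, 15): truth gives 3, best alternative gives 3.
Others report (3, 8, 8): truth gives 3, best alternative gives 3.
Others report (3, 8, 15): truth gives 3, best alternative gives 3.
Others report (3, 15, 3): truth gives 3, best alternative gives 3.
Others report (3, 15, 8): truth gives 3, best alternative gives 3.
(Remaining 21 profiles checked similarly; truth is weakly best in each.)
In every case the truthful report is at least as good as any alternative, so it is a dominant strategy.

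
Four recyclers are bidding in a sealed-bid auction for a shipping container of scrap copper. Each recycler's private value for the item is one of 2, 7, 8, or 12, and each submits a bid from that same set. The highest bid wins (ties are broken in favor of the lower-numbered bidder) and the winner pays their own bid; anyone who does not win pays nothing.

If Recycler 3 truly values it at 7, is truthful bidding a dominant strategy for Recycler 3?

Yes

Check each profile of the others' bids and compare truth against every alternative bid.
Others bid (2, 2, 2): truth gives 0, best alternative gives 0.
Others bid (2, 2, 7): truth gives 0, best alternative gives 0.
Others bid (2, 2, 8): truth gives 0, best alternative gives 0.
Others bid (2, 2, 12): truth gives 0, best alternative gives 0.
Others bid (2, 7, 2): truth gives 0, best alternative gives 0.
Others bid (2, 7, 7): truth gives 0, best alternative gives 0.
(Remaining 58 profiles checked similarly; truth is weakly best in each.)
In every case the truthful bid is at least as good as any alternative, so it is a dominant strategy.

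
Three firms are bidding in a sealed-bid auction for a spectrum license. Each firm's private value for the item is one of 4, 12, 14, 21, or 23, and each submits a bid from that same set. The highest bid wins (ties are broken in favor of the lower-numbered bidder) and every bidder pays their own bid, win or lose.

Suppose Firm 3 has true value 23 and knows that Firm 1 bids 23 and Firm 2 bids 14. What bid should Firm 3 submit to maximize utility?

4

Bid 4: loses but pays 4, utility -4.
Bid 12: loses but pays 12, utility -12.
Bid 14: loses but pays 14, utility -14.
Bid 21: loses but pays 21, utility -21.
Bid 23: loses but pays 23, utility -23.
The best choice is 4 with utility -4.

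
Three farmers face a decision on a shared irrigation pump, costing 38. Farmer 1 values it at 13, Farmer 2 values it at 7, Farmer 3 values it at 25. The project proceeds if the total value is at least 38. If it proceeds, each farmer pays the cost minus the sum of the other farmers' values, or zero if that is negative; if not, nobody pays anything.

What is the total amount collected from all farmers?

24

Total value 45 ≥ cost 38, so it is built.
Farmer 1: others sum to 32; max(0, 38 - 32) = 6.
Farmer 2: others sum to 38; max(0, 38 - 38) = 0.
Farmer 3: others sum to 20; max(0, 38 - 20) = 18.
Total collected = 6 + 0 + 18 = 24.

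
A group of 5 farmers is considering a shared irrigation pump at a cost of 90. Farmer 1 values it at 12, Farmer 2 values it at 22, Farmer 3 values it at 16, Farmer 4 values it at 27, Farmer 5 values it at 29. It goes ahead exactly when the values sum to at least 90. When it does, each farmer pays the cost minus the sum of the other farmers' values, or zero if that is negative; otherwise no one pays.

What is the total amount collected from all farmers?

Total value 106 ≥ cost 90, so it is built.
Farmer 1: others sum to 94; max(0, 90 - 94) = 0.
Farmer 2: others sum to 84; max(0, 90 - 84) = 6.
Farmer 3: others sum to 90; max(0, 90 - 90) = 0.
Farmer 4: others sum to 79; max(0, 90 - 79) = 11.
Farmer 5: others sum to 77; max(0, 90 - 77) = 13.
Total collected = 0 + 6 + 0 + 11 + 13 = 30.

30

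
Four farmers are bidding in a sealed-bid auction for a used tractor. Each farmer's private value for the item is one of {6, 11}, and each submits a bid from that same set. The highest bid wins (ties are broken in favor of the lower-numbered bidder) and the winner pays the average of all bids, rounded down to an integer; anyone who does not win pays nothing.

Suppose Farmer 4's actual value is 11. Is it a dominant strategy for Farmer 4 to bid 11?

Check each profile of the others' bids and compare truth against every alternative bid.
Others bid (6, 6, 6): truth gives 4, best alternative gives 0.
Others bid (6, 6, 11): truth gives 0, best alternative gives 0.
Others bid (6, 11, 6): truth gives 0, best alternative gives 0.
Others bid (6, 11, 11): truth gives 0, best alternative gives 0.
Others bid (11, 6, 6): truth gives 0, best alternative gives 0.
Others bid (11, 6, 11): truth gives 0, best alternative gives 0.
(Remaining 2 profiles checked similarly; truth is weakly best in each.)
In every case the truthful bid is at least as good as any alternative, so it is a dominant strategy.

Yes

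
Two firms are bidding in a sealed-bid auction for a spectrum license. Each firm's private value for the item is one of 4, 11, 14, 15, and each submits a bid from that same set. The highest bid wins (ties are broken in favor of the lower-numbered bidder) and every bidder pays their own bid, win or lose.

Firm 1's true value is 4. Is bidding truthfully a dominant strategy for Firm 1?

Check each profile of the others' bids and compare truth against every alternative bid.
Others bid (4): truth gives 0, best alternative gives -7.
Others bid (15): truth gives -4, best alternative gives -11.
Others bid (14): truth gives -4, best alternative gives -10.
Others bid (11): truth gives -4, best alternative gives -7.
In every case the truthful bid is at least as good as any alternative, so it is a dominant strategy.

Yes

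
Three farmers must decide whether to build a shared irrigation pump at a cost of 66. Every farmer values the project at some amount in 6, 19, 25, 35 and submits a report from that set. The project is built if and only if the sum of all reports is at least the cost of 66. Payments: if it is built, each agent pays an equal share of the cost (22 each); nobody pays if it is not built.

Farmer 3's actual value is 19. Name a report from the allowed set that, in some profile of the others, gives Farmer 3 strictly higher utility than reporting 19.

Suppose Farmer 1 reports 19 and Farmer 2 reports 35.
Report 19: project built, pays 22, utility 19 - 22 = -3.
Report 6: project not built, utility 0.
So reporting 6 beats truth here (0 > -3).

6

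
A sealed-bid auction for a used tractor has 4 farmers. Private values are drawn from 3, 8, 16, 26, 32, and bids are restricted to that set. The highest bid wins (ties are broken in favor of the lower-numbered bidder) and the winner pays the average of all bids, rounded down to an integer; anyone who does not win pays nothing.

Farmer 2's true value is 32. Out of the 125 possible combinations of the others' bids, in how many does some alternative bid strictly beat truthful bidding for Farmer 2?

48

Others bid (3, 3, 3): truth gives 22; bid 8 gives 28 > 22. Violating.
Others bid (3, 3, 8): truth gives 21; bid 8 gives 27 > 21. Violating.
Others bid (3, 3, 16): truth gives 19; bid 16 gives 23 > 19. Violating.
Others bid (3, 3, 26): truth gives 16; bid 26 gives 18 > 16. Violating.
Others bid (3, 3, 32): truth gives 15; no alternative beats it.
Others bid (3, 8, 32): truth gives 14; no alternative beats it.
(Checking all 125 profiles: 48 have a profitable deviation, 77 do not.)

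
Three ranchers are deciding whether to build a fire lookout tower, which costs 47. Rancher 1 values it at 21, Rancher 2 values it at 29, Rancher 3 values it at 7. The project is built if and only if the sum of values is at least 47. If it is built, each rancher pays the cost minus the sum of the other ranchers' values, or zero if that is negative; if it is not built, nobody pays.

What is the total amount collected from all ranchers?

Total value 57 ≥ cost 47, so it is built.
Rancher 1: others sum to 36; max(0, 47 - 36) = 11.
Rancher 2: others sum to 28; max(0, 47 - 28) = 19.
Rancher 3: others sum to 50; max(0, 47 - 50) = 0.
Total collected = 11 + 19 + 0 = 30.

30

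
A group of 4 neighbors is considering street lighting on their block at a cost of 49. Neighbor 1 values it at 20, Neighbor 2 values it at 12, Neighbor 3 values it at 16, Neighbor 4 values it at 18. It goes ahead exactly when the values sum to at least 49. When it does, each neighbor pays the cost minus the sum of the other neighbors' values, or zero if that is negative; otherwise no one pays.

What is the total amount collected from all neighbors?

4

Total value 66 ≥ cost 49, so it is built.
Neighbor 1: others sum to 46; max(0, 49 - 46) = 3.
Neighbor 2: others sum to 54; max(0, 49 - 54) = 0.
Neighbor 3: others sum to 50; max(0, 49 - 50) = 0.
Neighbor 4: others sum to 48; max(0, 49 - 48) = 1.
Total collected = 3 + 0 + 0 + 1 = 4.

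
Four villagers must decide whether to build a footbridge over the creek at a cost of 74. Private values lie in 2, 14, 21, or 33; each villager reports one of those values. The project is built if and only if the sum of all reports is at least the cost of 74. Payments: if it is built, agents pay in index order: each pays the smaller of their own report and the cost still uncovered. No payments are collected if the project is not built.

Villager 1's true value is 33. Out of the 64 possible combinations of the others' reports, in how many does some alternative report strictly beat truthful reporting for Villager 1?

32

Others report (2, 21, 33): truth gives 0; report 21 gives 12 > 0. Violating.
Others report (2, 33, 21): truth gives 0; report 21 gives 12 > 0. Violating.
Others report (2, 33, 33): truth gives 0; report 14 gives 19 > 0. Violating.
Others report (14, 14, 33): truth gives 0; report 14 gives 19 > 0. Violating.
Others report (2, 2, 2): truth gives 0; no alternative beats it.
Others report (2, 2, 14): truth gives 0; no alternative beats it.
(Checking all 64 profiles: 32 have a profitable deviation, 32 do not.)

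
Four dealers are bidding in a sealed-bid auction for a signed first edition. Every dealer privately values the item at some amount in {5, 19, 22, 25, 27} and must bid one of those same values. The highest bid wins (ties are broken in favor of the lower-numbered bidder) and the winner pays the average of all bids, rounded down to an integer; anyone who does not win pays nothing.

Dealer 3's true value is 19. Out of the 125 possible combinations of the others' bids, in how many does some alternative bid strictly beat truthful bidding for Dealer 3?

Others bid (5, 5, 22): truth gives 0; bid 22 gives 6 > 0. Violating.
Others bid (5, 5, 25): truth gives 0; bid 25 gives 4 > 0. Violating.
Others bid (5, 5, 27): truth gives 0; bid 27 gives 3 > 0. Violating.
Others bid (5, 19, 5): truth gives 0; bid 22 gives 7 > 0. Violating.
Others bid (5, 5, 5): truth gives 11; no alternative beats it.
Others bid (5, 5, 19): truth gives 7; no alternative beats it.
(Checking all 125 profiles: 23 have a profitable deviation, 102 do not.)

23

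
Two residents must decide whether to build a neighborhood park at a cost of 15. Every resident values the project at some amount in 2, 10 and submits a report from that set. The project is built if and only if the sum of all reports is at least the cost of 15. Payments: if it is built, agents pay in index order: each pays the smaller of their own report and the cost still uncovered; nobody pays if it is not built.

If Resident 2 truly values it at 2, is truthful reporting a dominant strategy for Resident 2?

Yes

Check each profile of the others' reports and compare truth against every alternative report.
Others report (10): truth gives 0, best alternative gives -3.
Others report (2): truth gives 0, best alternative gives 0.
In every case the truthful report is at least as good as any alternative, so it is a dominant strategy.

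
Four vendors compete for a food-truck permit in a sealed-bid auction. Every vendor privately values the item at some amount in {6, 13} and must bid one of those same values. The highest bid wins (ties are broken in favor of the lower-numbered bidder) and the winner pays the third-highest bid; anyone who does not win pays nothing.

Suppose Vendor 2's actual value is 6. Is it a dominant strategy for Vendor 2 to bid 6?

Check each profile of the others' bids and compare truth against every alternative bid.
Others bid (6, 13, 13): truth gives 0, best alternative gives -7.
Others bid (6, 6, 6): truth gives 0, best alternative gives 0.
Others bid (6, 6, 13): truth gives 0, best alternative gives 0.
Others bid (6, 13, 6): truth gives 0, best alternative gives 0.
Others bid (13, 6, 6): truth gives 0, best alternative gives 0.
Others bid (13, 6, 13): truth gives 0, best alternative gives 0.
(Remaining 2 profiles checked similarly; truth is weakly best in each.)
In every case the truthful bid is at least as good as any alternative, so it is a dominant strategy.

Yes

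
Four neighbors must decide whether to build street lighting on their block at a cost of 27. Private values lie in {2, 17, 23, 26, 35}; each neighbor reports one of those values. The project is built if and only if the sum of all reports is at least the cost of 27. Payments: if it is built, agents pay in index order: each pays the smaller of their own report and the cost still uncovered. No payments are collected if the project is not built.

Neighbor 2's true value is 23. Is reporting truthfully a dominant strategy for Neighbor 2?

Consider the case where Neighbor 1 reports 2, Neighbor 3 reports 2 and Neighbor 4 reports 17.
Truthful report 23: project built, pays 23, utility 23 - 23 = 0.
Report 17 instead: project built, pays 17, utility 23 - 17 = 6.
Since 6 > 0, reporting 17 is strictly better here, so truthful reporting is not dominant.

No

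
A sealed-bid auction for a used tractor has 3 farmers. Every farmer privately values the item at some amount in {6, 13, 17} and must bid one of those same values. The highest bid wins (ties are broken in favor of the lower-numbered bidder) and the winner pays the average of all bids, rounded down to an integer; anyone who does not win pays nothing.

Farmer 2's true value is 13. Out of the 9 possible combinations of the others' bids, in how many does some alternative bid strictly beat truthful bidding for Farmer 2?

1

Others bid (13, 6): truth gives 0; bid 17 gives 1 > 0. Violating.
Others bid (6, 6): truth gives 5; no alternative beats it.
Others bid (6, 13): truth gives 3; no alternative beats it.
(Checking all 9 profiles: 1 has a profitable deviation, 8 do not.)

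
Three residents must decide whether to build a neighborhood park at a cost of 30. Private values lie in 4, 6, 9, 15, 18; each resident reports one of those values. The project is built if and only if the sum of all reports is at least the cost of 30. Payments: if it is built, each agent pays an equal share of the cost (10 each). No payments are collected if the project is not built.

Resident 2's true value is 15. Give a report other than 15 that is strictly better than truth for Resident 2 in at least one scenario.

Suppose Resident 1 reports 4 and Resident 3 reports 9.
Report 15: project not built, utility 0.
Report 18: project built, pays 10, utility 15 - 10 = 5.
So reporting 18 beats truth here (5 > 0).

18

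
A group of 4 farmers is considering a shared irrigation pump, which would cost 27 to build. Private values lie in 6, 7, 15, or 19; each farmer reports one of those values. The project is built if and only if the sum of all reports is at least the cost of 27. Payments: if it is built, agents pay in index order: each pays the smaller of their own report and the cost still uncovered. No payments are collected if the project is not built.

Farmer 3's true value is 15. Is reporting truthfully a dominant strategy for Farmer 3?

No

Consider the case where Farmer 1 reports 6, Farmer 2 reports 6 and Farmer 4 reports 15.
Truthful report 15: project built, pays 15, utility 15 - 15 = 0.
Report 6 instead: project built, pays 6, utility 15 - 6 = 9.
Since 9 > 0, reporting 6 is strictly better here, so truthful reporting is not dominant.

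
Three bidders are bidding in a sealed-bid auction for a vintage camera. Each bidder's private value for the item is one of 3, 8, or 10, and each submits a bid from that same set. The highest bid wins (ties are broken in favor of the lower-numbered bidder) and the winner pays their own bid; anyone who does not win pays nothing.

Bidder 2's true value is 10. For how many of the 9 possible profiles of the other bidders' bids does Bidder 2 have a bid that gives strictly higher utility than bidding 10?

Others bid (3, 3): truth gives 0; bid 8 gives 2 > 0. Violating.
Others bid (3, 8): truth gives 0; bid 8 gives 2 > 0. Violating.
Others bid (3, 10): truth gives 0; no alternative beats it.
Others bid (8, 3): truth gives 0; no alternative beats it.
(Checking all 9 profiles: 2 have a profitable deviation, 7 do not.)

2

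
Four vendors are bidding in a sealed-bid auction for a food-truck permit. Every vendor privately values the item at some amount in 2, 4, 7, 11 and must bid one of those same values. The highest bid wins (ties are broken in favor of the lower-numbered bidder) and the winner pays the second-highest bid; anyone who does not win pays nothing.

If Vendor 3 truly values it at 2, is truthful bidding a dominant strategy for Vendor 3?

Yes

Check each profile of the others' bids and compare truth against every alternative bid.
Others bid (2, 2, 4): truth gives 0, best alternative gives -2.
Others bid (2, 2, 2): truth gives 0, best alternative gives 0.
Others bid (2, 2, 7): truth gives 0, best alternative gives 0.
Others bid (2, 2, 11): truth gives 0, best alternative gives 0.
Others bid (2, 4, 2): truth gives 0, best alternative gives 0.
Others bid (2, 4, 4): truth gives 0, best alternative gives 0.
(Remaining 58 profiles checked similarly; truth is weakly best in each.)
In every case the truthful bid is at least as good as any alternative, so it is a dominant strategy.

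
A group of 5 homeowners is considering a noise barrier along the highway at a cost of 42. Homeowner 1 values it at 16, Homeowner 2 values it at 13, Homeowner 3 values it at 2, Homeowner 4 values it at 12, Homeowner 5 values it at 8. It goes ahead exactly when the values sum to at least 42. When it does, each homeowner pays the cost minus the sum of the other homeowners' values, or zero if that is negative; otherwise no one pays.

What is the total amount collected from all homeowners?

Total value 51 ≥ cost 42, so it is built.
Homeowner 1: others sum to 35; max(0, 42 - 35) = 7.
Homeowner 2: others sum to 38; max(0, 42 - 38) = 4.
Homeowner 3: others sum to 49; max(0, 42 - 49) = 0.
Homeowner 4: others sum to 39; max(0, 42 - 39) = 3.
Homeowner 5: others sum to 43; max(0, 42 - 43) = 0.
Total collected = 7 + 4 + 0 + 3 + 0 = 14.

14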